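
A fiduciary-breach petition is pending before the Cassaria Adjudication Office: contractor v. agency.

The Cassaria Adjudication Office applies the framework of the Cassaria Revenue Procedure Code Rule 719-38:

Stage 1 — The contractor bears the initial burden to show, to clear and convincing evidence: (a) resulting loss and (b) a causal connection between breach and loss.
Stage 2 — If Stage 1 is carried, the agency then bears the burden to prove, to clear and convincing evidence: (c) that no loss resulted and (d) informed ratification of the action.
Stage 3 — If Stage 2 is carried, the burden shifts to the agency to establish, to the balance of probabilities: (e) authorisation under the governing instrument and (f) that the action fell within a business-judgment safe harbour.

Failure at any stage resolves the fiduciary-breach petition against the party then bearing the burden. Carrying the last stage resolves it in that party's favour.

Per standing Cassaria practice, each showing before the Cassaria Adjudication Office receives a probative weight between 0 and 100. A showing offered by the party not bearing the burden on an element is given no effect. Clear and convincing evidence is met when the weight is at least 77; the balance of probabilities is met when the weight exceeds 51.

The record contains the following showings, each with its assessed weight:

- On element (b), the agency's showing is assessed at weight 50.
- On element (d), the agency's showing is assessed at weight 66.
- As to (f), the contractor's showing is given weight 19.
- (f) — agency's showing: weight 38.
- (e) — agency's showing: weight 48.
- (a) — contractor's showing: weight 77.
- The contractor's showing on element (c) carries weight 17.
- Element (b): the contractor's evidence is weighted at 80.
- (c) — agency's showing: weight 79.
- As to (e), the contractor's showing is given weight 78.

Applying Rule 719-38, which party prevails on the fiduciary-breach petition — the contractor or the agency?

contractor

Stage 1 — burden on contractor; standard: clear and convincing evidence (weight is at least 77).
    (a): 77 ≥ 77 [met]
    (b): 80 (agency's 50 disregarded) ≥ 77 [met]
  Stage 1 is satisfied; the onus moves to the agency.
Stage 2 — burden on agency; standard: clear and convincing evidence (weight is at least 77).
    (c): 79 (contractor's 17 disregarded) ≥ 77 [met]
    (d): 66 < 77 [not met]
  The agency does not carry Stage 2.
So the contractor prevails.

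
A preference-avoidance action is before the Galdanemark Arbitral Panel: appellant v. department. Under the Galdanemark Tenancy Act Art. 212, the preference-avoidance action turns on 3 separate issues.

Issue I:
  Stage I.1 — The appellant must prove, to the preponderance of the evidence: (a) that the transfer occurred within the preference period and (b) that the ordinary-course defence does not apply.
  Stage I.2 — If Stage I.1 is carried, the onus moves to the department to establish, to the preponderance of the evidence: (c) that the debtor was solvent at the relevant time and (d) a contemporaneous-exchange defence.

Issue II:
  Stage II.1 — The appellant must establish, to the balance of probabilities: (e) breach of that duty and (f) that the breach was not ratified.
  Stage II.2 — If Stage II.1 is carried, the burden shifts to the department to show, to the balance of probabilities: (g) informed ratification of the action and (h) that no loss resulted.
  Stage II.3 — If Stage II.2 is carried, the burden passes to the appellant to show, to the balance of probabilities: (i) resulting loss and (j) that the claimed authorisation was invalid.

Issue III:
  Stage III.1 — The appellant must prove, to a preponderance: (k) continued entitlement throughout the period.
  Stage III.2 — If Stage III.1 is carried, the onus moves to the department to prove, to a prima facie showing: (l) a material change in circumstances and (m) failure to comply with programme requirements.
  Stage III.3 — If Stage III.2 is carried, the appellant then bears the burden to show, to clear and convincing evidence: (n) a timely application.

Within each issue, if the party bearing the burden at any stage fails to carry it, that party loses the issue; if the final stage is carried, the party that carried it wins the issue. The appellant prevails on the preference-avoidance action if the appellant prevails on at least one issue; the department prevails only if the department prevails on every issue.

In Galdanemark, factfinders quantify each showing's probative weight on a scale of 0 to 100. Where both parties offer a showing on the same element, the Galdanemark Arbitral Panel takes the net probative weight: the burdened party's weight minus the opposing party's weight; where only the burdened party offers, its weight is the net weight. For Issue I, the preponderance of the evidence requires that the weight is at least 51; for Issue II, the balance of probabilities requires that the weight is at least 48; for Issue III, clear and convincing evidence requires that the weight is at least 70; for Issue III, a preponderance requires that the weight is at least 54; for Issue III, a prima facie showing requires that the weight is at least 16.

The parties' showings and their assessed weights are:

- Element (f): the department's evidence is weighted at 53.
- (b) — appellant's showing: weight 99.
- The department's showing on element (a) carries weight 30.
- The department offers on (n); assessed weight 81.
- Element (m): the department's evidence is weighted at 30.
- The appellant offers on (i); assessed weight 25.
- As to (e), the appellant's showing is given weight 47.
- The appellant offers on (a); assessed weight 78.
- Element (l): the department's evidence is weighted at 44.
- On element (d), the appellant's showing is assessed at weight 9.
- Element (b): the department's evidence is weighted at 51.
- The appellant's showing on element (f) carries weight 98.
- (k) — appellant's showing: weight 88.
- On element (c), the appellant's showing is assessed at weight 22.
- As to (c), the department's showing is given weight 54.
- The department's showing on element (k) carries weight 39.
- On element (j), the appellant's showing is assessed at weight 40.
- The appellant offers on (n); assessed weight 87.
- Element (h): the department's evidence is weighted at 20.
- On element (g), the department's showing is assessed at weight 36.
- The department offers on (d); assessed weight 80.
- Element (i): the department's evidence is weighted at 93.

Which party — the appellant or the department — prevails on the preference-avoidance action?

— Issue I —
Stage I.1 — burden on appellant; standard: the preponderance of the evidence (weight is at least 51).
    (a): 78 − 30 = 48 < 51 [not met]
    (b): 99 − 51 = 48 < 51 [not met]
  Stage I.1 not carried; the appellant fails its burden.
The analysis ends at Stage I.1; the department prevails on this issue.
— Issue II —
Stage II.1 (appellant, the balance of probabilities, weight is at least 48): (e) 47 < 48 — fails; (f) net 98−53=45 < 48 — fails.
  The appellant does not carry Stage II.1.
The department prevails on this issue.
— Issue III —
Stage III.1 (appellant, a preponderance, weight is at least 54): (k) net 88−39=49 < 54 — fails.
  Stage III.1 not carried; the appellant fails its burden.
The analysis ends at Stage III.1; the department prevails on this issue.
Per-issue: Issue I → department; Issue II → department; Issue III → department. The appellant must prevail on at least one issue; overall, the department prevails.

department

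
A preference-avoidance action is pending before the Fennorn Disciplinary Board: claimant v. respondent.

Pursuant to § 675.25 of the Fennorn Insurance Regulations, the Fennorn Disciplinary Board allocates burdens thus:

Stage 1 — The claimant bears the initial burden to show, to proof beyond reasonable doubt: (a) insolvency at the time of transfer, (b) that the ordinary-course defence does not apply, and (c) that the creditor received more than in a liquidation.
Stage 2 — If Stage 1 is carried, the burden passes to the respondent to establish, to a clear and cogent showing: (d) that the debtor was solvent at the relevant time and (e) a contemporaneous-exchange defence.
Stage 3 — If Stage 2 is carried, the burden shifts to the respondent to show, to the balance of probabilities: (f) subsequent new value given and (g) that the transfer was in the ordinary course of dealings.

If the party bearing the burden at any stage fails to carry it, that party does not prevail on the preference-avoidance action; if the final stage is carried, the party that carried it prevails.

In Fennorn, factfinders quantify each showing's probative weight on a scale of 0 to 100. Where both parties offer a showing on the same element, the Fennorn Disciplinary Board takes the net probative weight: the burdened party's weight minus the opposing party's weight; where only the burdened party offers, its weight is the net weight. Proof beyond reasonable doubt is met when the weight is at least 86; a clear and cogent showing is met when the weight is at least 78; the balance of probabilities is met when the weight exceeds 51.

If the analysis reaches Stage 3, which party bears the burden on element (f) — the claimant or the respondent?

Stage 3's rule assigns the burden to the respondent (to the balance of probabilities).

respondent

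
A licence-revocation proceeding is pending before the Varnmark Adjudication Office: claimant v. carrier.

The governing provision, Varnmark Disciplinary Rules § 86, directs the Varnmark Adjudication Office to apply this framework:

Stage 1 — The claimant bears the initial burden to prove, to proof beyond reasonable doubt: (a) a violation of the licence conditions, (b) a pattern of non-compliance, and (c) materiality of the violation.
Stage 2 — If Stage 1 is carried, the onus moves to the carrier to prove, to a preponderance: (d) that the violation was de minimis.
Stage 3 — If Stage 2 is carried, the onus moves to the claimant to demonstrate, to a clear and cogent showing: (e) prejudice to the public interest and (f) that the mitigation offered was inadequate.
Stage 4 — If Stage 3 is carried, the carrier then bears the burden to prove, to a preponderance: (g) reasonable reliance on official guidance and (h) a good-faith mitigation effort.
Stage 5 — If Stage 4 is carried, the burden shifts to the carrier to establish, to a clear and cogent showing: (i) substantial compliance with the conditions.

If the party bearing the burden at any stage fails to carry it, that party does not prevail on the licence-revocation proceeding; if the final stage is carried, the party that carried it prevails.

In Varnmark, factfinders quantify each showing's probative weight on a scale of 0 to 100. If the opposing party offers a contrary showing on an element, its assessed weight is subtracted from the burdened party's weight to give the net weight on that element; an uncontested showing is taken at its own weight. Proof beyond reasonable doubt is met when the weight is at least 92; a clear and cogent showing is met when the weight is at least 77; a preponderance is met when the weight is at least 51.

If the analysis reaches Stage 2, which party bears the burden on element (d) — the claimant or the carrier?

carrier

Stage 2's rule assigns the burden to the carrier (to a preponderance).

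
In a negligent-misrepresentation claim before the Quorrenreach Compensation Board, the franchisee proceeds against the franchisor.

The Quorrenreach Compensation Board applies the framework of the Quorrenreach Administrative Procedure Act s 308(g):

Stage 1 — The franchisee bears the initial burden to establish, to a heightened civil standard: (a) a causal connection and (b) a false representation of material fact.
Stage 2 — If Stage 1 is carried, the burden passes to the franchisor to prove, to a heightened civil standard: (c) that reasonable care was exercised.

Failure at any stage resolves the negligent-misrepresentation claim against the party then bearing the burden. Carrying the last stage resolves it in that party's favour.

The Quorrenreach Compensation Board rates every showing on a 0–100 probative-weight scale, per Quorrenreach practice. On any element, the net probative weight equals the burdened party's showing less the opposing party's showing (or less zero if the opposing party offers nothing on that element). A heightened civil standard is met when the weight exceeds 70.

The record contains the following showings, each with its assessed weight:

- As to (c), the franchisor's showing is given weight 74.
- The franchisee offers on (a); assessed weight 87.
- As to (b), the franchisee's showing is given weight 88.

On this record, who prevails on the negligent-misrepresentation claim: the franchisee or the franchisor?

At Stage 1 the franchisee must meet a heightened civil standard (weight exceeds 70): on (a) the weight is 87, which does exceed 70, so (a) meets the standard; on (b) the weight is 88, which does exceed 70, so (b) meets the standard.
  Stage 1 carried; the burden shifts to the franchisor.
At Stage 2 the franchisor must meet a heightened civil standard (weight exceeds 70): on (c) the weight is 74, which does exceed 70, so (c) meets the standard.
  Stage 2 carried; the final stage is satisfied.
Every stage carried; the franchisor prevails.

franchisor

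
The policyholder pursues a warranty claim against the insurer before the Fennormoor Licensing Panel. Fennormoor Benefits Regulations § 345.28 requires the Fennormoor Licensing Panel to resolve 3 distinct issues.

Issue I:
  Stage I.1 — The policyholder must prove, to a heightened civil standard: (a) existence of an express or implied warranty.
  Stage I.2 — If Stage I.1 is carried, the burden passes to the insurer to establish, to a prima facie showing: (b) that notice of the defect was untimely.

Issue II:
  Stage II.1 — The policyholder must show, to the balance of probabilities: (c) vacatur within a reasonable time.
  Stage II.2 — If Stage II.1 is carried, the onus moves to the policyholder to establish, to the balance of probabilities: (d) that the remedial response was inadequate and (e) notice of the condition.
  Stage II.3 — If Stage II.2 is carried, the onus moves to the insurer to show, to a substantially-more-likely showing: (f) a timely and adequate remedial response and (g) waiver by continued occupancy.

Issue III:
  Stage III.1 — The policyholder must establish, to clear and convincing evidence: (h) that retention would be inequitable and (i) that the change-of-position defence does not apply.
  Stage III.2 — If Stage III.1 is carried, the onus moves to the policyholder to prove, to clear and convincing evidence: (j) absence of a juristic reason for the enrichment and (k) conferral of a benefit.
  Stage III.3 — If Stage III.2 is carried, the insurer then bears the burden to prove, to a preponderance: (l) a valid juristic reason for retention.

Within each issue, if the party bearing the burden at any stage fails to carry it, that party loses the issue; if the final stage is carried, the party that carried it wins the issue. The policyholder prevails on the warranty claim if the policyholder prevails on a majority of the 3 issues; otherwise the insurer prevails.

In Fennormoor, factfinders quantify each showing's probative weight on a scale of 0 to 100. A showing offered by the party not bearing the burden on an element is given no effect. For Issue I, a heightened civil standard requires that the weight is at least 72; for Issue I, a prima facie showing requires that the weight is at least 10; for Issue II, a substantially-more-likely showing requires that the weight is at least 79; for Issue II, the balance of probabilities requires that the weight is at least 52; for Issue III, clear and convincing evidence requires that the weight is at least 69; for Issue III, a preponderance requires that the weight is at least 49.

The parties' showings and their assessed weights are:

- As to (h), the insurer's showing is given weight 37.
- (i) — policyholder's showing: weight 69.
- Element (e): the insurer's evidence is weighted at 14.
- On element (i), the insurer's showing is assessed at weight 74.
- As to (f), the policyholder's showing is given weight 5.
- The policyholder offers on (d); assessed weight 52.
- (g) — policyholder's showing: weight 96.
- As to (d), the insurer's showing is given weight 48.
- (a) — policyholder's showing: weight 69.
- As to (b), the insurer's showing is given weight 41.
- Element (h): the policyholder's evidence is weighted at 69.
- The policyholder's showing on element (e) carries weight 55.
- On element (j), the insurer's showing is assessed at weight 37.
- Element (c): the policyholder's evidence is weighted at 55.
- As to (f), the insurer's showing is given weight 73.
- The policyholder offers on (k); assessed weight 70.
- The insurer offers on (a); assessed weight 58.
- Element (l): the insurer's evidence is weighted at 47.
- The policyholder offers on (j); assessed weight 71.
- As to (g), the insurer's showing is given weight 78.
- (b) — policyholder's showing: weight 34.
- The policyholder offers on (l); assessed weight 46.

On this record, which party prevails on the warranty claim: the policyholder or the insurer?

— Issue I —
Stage I.1 (policyholder, a heightened civil standard, weight is at least 72): (a) 69 (insurer's 58 disregarded) < 72 — fails.
  The policyholder does not carry Stage I.1.
The analysis ends at Stage I.1; the insurer prevails on this issue.
— Issue II —
Stage II.1 (policyholder, the balance of probabilities, weight is at least 52): (c) 55 ≥ 52 — meets.
  Stage II.1 is satisfied; the policyholder continues to bear the burden.
Stage II.2 (policyholder, the balance of probabilities, weight is at least 52): (d) 52 (insurer's 48 disregarded) ≥ 52 — meets; (e) 55 (insurer's 14 disregarded) ≥ 52 — meets.
  The policyholder carries Stage II.2; the insurer now bears the burden.
Stage II.3 (insurer, a substantially-more-likely showing, weight is at least 79): (f) 73 (policyholder's 5 disregarded) < 79 — fails; (g) 78 (policyholder's 96 disregarded) < 79 — fails.
  The insurer does not carry Stage II.3.
The policyholder prevails on this issue.
— Issue III —
At Stage III.1 the policyholder must meet clear and convincing evidence (weight is at least 69): on (h) the weight is 69 (the insurer's 37 is given no effect), which does reach 69, so (h) meets the standard; on (i) the weight is 69 (the insurer's 74 is given no effect), which does reach 69, so (i) meets the standard.
  Stage III.1 carried; the burden remains with the policyholder.
At Stage III.2 the policyholder must meet clear and convincing evidence (weight is at least 69): on (j) the weight is 71 (the insurer's 37 is given no effect), which does reach 69, so (j) meets the standard; on (k) the weight is 70, ≥ 69, so (k) meets the standard.
  Stage III.2 carried; the burden shifts to the insurer.
At Stage III.3 the insurer must meet a preponderance (weight is at least 49): on (l) the weight is 47 (the policyholder's 46 is given no effect), which does not reach 49, so (l) does not meet the standard.
  Stage III.3 not carried; the insurer fails its burden.
The analysis ends at Stage III.3; the policyholder prevails on this issue.
Per-issue: Issue I → insurer; Issue II → policyholder; Issue III → policyholder. The policyholder must prevail on a majority of issues; overall, the policyholder prevails.

policyholder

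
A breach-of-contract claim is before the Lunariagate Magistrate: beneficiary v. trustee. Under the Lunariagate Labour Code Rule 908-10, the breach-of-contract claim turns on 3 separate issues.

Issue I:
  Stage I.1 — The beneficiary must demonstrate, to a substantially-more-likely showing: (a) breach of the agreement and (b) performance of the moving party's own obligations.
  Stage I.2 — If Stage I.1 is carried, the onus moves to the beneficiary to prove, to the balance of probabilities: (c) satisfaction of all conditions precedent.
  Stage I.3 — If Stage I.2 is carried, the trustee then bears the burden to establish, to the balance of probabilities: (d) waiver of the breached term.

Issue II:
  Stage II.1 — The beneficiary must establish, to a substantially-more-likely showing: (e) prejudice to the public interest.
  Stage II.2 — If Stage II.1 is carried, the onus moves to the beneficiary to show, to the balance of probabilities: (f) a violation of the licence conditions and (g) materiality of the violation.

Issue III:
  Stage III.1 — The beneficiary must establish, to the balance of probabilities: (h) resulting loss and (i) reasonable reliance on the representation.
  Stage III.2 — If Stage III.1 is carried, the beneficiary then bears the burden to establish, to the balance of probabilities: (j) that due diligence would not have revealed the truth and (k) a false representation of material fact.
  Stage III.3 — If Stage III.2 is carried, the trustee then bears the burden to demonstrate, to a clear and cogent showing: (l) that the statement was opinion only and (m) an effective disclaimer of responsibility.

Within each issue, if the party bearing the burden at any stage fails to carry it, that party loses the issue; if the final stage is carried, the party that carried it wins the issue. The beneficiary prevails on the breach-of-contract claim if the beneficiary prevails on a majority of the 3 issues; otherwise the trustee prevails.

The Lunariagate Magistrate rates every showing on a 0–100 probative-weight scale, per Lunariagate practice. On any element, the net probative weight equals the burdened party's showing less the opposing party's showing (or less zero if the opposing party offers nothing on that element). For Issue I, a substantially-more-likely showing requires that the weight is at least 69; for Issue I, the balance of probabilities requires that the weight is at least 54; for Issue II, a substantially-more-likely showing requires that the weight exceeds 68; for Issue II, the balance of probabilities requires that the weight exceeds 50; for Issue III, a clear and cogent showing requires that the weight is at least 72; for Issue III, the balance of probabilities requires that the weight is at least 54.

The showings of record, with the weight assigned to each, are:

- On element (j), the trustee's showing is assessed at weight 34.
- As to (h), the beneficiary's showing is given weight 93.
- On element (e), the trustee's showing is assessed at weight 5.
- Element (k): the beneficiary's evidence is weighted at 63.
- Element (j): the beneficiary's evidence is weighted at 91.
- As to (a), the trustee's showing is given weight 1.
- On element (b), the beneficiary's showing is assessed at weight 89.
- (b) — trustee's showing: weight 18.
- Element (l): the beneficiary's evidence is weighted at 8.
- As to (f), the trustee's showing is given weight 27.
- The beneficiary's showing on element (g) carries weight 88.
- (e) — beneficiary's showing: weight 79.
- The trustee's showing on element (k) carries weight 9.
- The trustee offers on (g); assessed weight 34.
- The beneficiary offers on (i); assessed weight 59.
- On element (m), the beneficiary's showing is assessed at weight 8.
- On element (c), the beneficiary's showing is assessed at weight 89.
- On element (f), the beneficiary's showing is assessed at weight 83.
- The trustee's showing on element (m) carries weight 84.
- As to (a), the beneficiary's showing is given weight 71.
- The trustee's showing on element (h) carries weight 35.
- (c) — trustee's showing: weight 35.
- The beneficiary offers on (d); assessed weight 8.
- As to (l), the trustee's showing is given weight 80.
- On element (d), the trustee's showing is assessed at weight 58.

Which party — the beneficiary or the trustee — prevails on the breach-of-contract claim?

— Issue I —
At Stage I.1 the beneficiary must meet a substantially-more-likely showing (weight is at least 69): on (a) the weight is 71 less the opposing 1 gives net 70, which does reach 69, so (a) meets the standard; on (b) the weight is 89 less the opposing 18 gives net 71, ≥ 69, so (b) meets the standard.
  Stage I.1 is satisfied; the beneficiary continues to bear the burden.
At Stage I.2 the beneficiary must meet the balance of probabilities (weight is at least 54): on (c) the weight is 89 less the opposing 35 gives net 54, which does reach 54, so (c) meets the standard.
  Stage I.2 is satisfied; the onus moves to the trustee.
At Stage I.3 the trustee must meet the balance of probabilities (weight is at least 54): on (d) the weight is 58 less the opposing 8 gives net 50, which does not reach 54, so (d) does not meet the standard.
  Stage I.3 not carried; the trustee fails its burden.
The analysis ends at Stage I.3; the beneficiary prevails on this issue.
— Issue II —
At Stage II.1 the beneficiary must meet a substantially-more-likely showing (weight exceeds 68): on (e) the weight is 79 less the opposing 5 gives net 74, which does exceed 68, so (e) meets the standard.
  All elements met. The beneficiary retains the burden for Stage II.2.
At Stage II.2 the beneficiary must meet the balance of probabilities (weight exceeds 50): on (f) the weight is 83 less the opposing 27 gives net 56, > 50, so (f) meets the standard; on (g) the weight is 88 less the opposing 34 gives net 54, which does exceed 50, so (g) meets the standard.
  The beneficiary carries the last stage.
All stages carried — the beneficiary prevails on this issue.
— Issue III —
At Stage III.1 the beneficiary must meet the balance of probabilities (weight is at least 54): on (h) the weight is 93 less the opposing 35 gives net 58, ≥ 54, so (h) meets the standard; on (i) the weight is 59, ≥ 54, so (i) meets the standard.
  Stage III.1 is satisfied; the beneficiary continues to bear the burden.
At Stage III.2 the beneficiary must meet the balance of probabilities (weight is at least 54): on (j) the weight is 91 less the opposing 34 gives net 57, ≥ 54, so (j) meets the standard; on (k) the weight is 63 less the opposing 9 gives net 54, which does reach 54, so (k) meets the standard.
  Stage III.2 is satisfied; the onus moves to the trustee.
At Stage III.3 the trustee must meet a clear and cogent showing (weight is at least 72): on (l) the weight is 80 less the opposing 8 gives net 72, ≥ 72, so (l) meets the standard; on (m) the weight is 84 less the opposing 8 gives net 76, ≥ 72, so (m) meets the standard.
  Stage III.3 carried; the final stage is satisfied.
All stages carried — the trustee prevails on this issue.
Per-issue: Issue I → beneficiary; Issue II → beneficiary; Issue III → trustee. The beneficiary must prevail on a majority of issues; overall, the beneficiary prevails.

beneficiary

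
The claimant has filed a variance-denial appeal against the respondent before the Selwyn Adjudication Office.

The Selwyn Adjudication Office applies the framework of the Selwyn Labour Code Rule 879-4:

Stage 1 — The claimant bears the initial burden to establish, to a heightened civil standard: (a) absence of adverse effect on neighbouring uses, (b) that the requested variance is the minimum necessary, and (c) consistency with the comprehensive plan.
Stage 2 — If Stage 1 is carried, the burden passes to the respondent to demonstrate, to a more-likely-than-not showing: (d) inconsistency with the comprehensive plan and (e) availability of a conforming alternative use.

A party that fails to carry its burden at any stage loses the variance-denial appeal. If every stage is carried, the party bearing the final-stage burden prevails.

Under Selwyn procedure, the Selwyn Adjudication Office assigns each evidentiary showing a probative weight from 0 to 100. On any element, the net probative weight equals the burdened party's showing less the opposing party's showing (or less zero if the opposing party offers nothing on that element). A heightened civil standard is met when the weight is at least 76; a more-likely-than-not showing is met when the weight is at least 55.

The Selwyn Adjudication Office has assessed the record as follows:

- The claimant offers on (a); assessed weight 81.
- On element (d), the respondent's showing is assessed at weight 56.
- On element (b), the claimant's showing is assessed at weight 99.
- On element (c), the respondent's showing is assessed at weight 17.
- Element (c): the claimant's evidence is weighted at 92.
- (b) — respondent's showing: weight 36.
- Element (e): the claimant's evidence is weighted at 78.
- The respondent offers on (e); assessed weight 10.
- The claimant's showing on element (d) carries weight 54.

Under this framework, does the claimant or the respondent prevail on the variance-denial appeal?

respondent

Stage 1 — burden on claimant; standard: a heightened civil standard (weight is at least 76).
    (a): 81 ≥ 76 [met]
    (b): 99 − 36 = 63 < 76 [not met]
    (c): 92 − 17 = 75 < 76 [not met]
  Stage 1 not carried; the claimant fails its burden.
The analysis ends at Stage 1; the respondent prevails.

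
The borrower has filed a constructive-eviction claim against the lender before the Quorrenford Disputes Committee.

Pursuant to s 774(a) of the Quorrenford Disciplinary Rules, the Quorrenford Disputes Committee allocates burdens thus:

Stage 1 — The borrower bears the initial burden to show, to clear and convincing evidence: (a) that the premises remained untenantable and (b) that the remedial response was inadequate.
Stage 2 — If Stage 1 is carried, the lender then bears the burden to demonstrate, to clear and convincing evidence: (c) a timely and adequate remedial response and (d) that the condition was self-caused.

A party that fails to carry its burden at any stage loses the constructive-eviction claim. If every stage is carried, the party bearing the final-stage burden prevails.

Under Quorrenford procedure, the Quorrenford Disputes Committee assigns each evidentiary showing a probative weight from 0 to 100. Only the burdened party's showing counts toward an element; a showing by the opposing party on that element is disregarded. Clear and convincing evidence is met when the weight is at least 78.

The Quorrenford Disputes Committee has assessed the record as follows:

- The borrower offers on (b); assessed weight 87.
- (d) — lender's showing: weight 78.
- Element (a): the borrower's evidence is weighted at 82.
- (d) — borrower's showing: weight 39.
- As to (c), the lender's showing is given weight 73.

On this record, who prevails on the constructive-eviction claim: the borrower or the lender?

borrower

Stage 1 — burden on borrower; standard: clear and convincing evidence (weight is at least 78).
    (a): 82 ≥ 78 [met]
    (b): 87 ≥ 78 [met]
  Stage 1 is satisfied; the onus moves to the lender.
Stage 2 — burden on lender; standard: clear and convincing evidence (weight is at least 78).
    (c): 73 < 78 [not met]
    (d): 78 (borrower's 39 disregarded) ≥ 78 [met]
  Stage 2 not carried; the lender fails its burden.
The borrower prevails.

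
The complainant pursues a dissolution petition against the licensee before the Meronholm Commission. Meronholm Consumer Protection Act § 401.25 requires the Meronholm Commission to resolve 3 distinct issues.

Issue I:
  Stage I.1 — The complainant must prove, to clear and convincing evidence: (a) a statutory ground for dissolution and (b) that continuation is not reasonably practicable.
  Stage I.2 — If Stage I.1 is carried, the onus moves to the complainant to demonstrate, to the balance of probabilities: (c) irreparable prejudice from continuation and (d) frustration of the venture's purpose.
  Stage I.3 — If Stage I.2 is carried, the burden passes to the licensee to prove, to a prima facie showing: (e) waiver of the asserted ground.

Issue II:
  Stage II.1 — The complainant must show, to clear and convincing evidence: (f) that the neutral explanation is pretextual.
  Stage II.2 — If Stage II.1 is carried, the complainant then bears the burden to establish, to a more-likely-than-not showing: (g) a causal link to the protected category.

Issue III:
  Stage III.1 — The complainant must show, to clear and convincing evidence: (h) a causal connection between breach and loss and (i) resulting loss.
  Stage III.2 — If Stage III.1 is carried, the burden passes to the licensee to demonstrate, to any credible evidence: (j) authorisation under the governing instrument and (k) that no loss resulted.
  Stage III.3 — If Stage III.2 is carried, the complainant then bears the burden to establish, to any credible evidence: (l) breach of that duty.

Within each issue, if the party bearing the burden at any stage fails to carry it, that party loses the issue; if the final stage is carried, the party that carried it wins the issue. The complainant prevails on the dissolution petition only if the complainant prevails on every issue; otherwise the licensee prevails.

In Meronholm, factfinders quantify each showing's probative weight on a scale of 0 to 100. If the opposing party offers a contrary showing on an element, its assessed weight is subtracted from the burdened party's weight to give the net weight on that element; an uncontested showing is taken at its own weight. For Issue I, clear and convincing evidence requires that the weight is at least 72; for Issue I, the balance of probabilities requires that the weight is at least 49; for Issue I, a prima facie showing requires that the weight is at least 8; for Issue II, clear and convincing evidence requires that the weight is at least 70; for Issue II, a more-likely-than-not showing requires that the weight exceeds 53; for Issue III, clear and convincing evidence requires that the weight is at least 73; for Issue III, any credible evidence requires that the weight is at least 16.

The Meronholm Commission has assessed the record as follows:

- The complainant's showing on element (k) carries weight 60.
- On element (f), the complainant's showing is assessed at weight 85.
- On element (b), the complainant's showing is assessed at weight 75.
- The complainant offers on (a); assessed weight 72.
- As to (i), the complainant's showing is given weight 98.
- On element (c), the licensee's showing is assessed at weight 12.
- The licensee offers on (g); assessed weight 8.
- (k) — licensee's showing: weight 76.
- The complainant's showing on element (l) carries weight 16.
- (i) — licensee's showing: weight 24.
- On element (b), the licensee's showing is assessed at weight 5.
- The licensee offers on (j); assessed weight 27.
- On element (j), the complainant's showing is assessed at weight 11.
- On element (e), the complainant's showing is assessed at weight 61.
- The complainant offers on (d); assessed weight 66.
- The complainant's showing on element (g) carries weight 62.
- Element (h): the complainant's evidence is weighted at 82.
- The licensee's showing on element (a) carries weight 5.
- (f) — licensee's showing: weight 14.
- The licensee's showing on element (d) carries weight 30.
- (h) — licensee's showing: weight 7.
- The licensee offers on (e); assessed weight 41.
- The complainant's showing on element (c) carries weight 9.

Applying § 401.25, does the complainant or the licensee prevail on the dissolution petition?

— Issue I —
Stage I.1 — burden on complainant; standard: clear and convincing evidence (weight is at least 72).
    (a): 72 − 5 = 67 < 72 [not met]
    (b): 75 − 5 = 70 < 72 [not met]
  The complainant does not carry Stage I.1.
The licensee prevails on this issue.
— Issue II —
Stage II.1 — burden on complainant; standard: clear and convincing evidence (weight is at least 70).
    (f): 85 − 14 = 71 ≥ 70 [met]
  Stage II.1 carried; the burden remains with the complainant.
Stage II.2 — burden on complainant; standard: a more-likely-than-not showing (weight exceeds 53).
    (g): 62 − 8 = 54 > 53 [met]
  Stage II.2 carried; the final stage is satisfied.
All stages carried — the complainant prevails on this issue.
— Issue III —
Stage III.1 (complainant, clear and convincing evidence, weight is at least 73): (h) net 82−7=75 ≥ 73 — meets; (i) net 98−24=74 ≥ 73 — meets.
  The complainant carries Stage III.1; the licensee now bears the burden.
Stage III.2 (licensee, any credible evidence, weight is at least 16): (j) net 27−11=16 ≥ 16 — meets; (k) net 76−60=16 ≥ 16 — meets.
  All elements met. The burden passes to the complainant.
Stage III.3 (complainant, any credible evidence, weight is at least 16): (l) 16 ≥ 16 — meets.
  The complainant carries the last stage.
All stages carried — the complainant prevails on this issue.
Per-issue: Issue I → licensee; Issue II → complainant; Issue III → complainant. The complainant must prevail on every issue; overall, the licensee prevails.

licensee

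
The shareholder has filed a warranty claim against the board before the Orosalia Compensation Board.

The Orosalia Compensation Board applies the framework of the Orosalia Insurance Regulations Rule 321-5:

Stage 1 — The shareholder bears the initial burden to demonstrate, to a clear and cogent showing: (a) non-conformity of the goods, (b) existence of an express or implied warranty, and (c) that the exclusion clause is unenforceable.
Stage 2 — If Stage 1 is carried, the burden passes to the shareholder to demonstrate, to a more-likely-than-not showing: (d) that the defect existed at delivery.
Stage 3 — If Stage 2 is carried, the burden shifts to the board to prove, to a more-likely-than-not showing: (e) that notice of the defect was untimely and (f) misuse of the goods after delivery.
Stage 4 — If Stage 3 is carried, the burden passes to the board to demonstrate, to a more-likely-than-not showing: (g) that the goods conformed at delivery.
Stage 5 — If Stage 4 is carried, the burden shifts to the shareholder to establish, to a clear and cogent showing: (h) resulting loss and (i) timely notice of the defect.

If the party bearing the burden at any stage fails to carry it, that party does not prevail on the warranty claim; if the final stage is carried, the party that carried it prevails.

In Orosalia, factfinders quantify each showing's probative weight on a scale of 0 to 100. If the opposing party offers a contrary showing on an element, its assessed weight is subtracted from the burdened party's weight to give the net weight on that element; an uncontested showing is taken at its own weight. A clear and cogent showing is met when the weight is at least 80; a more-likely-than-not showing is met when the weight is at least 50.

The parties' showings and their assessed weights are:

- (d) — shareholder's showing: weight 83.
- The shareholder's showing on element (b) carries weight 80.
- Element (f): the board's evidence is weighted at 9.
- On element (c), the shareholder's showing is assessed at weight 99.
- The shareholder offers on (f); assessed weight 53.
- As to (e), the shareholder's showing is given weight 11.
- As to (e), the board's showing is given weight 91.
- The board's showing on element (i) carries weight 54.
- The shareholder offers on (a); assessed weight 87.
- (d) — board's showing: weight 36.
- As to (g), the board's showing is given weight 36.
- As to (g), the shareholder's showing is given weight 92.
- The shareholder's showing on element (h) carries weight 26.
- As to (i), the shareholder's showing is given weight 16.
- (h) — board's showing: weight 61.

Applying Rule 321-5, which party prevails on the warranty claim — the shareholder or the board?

Stage 1 (shareholder, a clear and cogent showing, weight is at least 80): (a) 87 ≥ 80 — meets; (b) 80 ≥ 80 — meets; (c) 99 ≥ 80 — meets.
  All elements met. The shareholder retains the burden for Stage 2.
Stage 2 (shareholder, a more-likely-than-not showing, weight is at least 50): (d) net 83−36=47 < 50 — fails.
  Stage 2 not carried; the shareholder fails its burden.
The analysis ends at Stage 2; the board prevails.

board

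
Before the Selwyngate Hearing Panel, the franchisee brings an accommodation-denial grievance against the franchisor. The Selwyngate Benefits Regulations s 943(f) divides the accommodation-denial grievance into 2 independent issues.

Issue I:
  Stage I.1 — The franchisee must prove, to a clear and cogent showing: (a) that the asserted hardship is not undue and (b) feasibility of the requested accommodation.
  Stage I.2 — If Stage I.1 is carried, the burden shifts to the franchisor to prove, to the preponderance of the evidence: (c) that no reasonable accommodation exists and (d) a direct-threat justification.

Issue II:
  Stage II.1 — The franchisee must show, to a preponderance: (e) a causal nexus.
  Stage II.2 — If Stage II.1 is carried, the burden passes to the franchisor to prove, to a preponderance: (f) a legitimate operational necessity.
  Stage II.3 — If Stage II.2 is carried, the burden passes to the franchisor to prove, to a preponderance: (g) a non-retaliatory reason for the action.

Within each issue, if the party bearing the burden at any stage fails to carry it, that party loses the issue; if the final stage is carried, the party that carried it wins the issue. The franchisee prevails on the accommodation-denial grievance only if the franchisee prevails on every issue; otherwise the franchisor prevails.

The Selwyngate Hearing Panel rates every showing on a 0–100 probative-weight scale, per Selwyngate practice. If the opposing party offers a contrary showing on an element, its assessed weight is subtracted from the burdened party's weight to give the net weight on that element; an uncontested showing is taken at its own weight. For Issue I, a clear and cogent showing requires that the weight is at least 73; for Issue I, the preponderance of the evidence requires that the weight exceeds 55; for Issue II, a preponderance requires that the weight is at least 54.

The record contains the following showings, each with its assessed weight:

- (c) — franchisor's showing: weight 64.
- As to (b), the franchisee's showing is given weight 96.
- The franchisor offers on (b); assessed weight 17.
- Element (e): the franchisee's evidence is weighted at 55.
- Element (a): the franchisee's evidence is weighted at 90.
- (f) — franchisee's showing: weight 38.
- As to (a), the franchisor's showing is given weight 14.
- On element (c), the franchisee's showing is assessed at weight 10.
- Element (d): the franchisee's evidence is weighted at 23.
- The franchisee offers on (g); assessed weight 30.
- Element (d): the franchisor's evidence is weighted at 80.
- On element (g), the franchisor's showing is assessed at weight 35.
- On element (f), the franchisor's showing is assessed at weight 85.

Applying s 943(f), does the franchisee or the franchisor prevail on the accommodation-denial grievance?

franchisee

— Issue I —
Stage I.1 — burden on franchisee; standard: a clear and cogent showing (weight is at least 73).
    (a): 90 − 14 = 76 ≥ 73 [met]
    (b): 96 − 17 = 79 ≥ 73 [met]
  The franchisee carries Stage I.1; the franchisor now bears the burden.
Stage I.2 — burden on franchisor; standard: the preponderance of the evidence (weight exceeds 55).
    (c): 64 − 10 = 54 ≤ 55 [not met]
    (d): 80 − 23 = 57 > 55 [met]
  Stage I.2 not carried; the franchisor fails its burden.
So the franchisee prevails on this issue.
— Issue II —
Stage II.1 — burden on franchisee; standard: a preponderance (weight is at least 54).
    (e): 55 ≥ 54 [met]
  The franchisee carries Stage II.1; the franchisor now bears the burden.
Stage II.2 — burden on franchisor; standard: a preponderance (weight is at least 54).
    (f): 85 − 38 = 47 < 54 [not met]
  Not every element is met, so the franchisor fails to carry Stage II.2.
So the franchisee prevails on this issue.
Per-issue: Issue I → franchisee; Issue II → franchisee. The franchisee must prevail on every issue; overall, the franchisee prevails.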